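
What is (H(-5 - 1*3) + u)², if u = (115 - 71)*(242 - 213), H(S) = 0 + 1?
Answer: 1630729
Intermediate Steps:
H(S) = 1
u = 1276 (u = 44*29 = 1276)
(H(-5 - 1*3) + u)² = (1 + 1276)² = 1277² = 1630729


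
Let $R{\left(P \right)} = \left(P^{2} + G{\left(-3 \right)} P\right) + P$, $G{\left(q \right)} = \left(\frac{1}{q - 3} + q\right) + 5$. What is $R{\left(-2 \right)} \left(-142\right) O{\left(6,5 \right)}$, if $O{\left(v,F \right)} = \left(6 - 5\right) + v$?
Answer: $\frac{4970}{3} \approx 1656.7$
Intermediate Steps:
$O{\left(v,F \right)} = 1 + v$
$G{\left(q \right)} = 5 + q + \frac{1}{-3 + q}$ ($G{\left(q \right)} = \left(\frac{1}{-3 + q} + q\right) + 5 = \left(q + \frac{1}{-3 + q}\right) + 5 = 5 + q + \frac{1}{-3 + q}$)
$R{\left(P \right)} = P^{2} + \frac{17 P}{6}$ ($R{\left(P \right)} = \left(P^{2} + \frac{-14 + \left(-3\right)^{2} + 2 \left(-3\right)}{-3 - 3} P\right) + P = \left(P^{2} + \frac{-14 + 9 - 6}{-6} P\right) + P = \left(P^{2} + \left(- \frac{1}{6}\right) \left(-11\right) P\right) + P = \left(P^{2} + \frac{11 P}{6}\right) + P = P^{2} + \frac{17 P}{6}$)
$R{\left(-2 \right)} \left(-142\right) O{\left(6,5 \right)} = \frac{1}{6} \left(-2\right) \left(17 + 6 \left(-2\right)\right) \left(-142\right) \left(1 + 6\right) = \frac{1}{6} \left(-2\right) \left(17 - 12\right) \left(-142\right) 7 = \frac{1}{6} \left(-2\right) 5 \left(-142\right) 7 = \left(- \frac{5}{3}\right) \left(-142\right) 7 = \frac{710}{3} \cdot 7 = \frac{4970}{3}$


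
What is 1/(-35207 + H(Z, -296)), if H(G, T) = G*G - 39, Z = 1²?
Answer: -1/35245 ≈ -2.8373e-5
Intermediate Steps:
Z = 1
H(G, T) = -39 + G² (H(G, T) = G² - 39 = -39 + G²)
1/(-35207 + H(Z, -296)) = 1/(-35207 + (-39 + 1²)) = 1/(-35207 + (-39 + 1)) = 1/(-35207 - 38) = 1/(-35245) = -1/35245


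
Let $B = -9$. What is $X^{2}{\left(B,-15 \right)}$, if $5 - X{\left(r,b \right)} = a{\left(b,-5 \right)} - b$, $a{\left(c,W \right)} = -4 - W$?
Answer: $121$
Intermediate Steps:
$X{\left(r,b \right)} = 4 + b$ ($X{\left(r,b \right)} = 5 - \left(\left(-4 - -5\right) - b\right) = 5 - \left(\left(-4 + 5\right) - b\right) = 5 - \left(1 - b\right) = 5 + \left(-1 + b\right) = 4 + b$)
$X^{2}{\left(B,-15 \right)} = \left(4 - 15\right)^{2} = \left(-11\right)^{2} = 121$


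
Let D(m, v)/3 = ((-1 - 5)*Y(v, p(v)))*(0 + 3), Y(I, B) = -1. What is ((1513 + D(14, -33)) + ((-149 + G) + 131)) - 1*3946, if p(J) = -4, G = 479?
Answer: -1918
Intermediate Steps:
D(m, v) = 54 (D(m, v) = 3*(((-1 - 5)*(-1))*(0 + 3)) = 3*(-6*(-1)*3) = 3*(6*3) = 3*18 = 54)
((1513 + D(14, -33)) + ((-149 + G) + 131)) - 1*3946 = ((1513 + 54) + ((-149 + 479) + 131)) - 1*3946 = (1567 + (330 + 131)) - 3946 = (1567 + 461) - 3946 = 2028 - 3946 = -1918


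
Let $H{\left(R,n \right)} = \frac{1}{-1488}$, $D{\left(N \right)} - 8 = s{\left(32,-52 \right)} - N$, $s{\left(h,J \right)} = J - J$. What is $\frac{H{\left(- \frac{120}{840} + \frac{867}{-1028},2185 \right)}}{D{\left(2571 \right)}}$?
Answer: $\frac{1}{3813744} \approx 2.6221 \cdot 10^{-7}$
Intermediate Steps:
$s{\left(h,J \right)} = 0$
$D{\left(N \right)} = 8 - N$ ($D{\left(N \right)} = 8 + \left(0 - N\right) = 8 - N$)
$H{\left(R,n \right)} = - \frac{1}{1488}$
$\frac{H{\left(- \frac{120}{840} + \frac{867}{-1028},2185 \right)}}{D{\left(2571 \right)}} = - \frac{1}{1488 \left(8 - 2571\right)} = - \frac{1}{1488 \left(-2563\right)} = \left(- \frac{1}{1488}\right) \left(- \frac{1}{2563}\right) = \frac{1}{3813744}$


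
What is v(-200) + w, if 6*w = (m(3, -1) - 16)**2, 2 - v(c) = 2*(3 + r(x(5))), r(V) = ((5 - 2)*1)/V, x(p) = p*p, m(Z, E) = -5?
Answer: 3463/50 ≈ 69.260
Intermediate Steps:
x(p) = p**2
r(V) = 3/V (r(V) = (3*1)/V = 3/V)
v(c) = -106/25 (v(c) = 2 - 2*(3 + 3/(5**2)) = 2 - 2*(3 + 3/25) = 2 - 2*78/25 = 2 - 1*156/25 = 2 - 156/25 = -106/25)
w = 147/2 (w = (-5 - 16)**2/6 = (1/6)*(-21)**2 = (1/6)*441 = 147/2 ≈ 73.500)
v(-200) + w = -106/25 + 147/2 = 3463/50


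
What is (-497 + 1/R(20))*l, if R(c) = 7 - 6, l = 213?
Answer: -105648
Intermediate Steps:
R(c) = 1
(-497 + 1/R(20))*l = (-497 + 1/1)*213 = (-497 + 1)*213 = -496*213 = -105648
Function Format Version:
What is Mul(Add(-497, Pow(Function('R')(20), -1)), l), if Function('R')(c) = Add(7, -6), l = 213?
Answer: -105648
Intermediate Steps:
Function('R')(c) = 1
Mul(Add(-497, Pow(Function('R')(20), -1)), l) = Mul(Add(-497, Pow(1, -1)), 213) = Mul(Add(-497, 1), 213) = Mul(-496, 213) = -105648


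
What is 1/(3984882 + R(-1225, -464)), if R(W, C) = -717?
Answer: 1/3984165 ≈ 2.5099e-7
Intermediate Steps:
1/(3984882 + R(-1225, -464)) = 1/(3984882 - 717) = 1/3984165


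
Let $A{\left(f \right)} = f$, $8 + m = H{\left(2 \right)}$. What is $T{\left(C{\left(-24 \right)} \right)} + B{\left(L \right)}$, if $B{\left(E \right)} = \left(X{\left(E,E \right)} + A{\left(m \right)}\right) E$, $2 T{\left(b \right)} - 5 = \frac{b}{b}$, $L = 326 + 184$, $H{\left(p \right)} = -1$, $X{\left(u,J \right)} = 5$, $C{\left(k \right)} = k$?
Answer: $-2037$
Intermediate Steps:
$m = -9$ ($m = -8 - 1 = -9$)
$L = 510$
$T{\left(b \right)} = 3$ ($T{\left(b \right)} = \frac{5}{2} + \frac{b \frac{1}{b}}{2} = \frac{5}{2} + \frac{1}{2} \cdot 1 = \frac{5}{2} + \frac{1}{2} = 3$)
$B{\left(E \right)} = - 4 E$ ($B{\left(E \right)} = \left(5 - 9\right) E = - 4 E$)
$T{\left(C{\left(-24 \right)} \right)} + B{\left(L \right)} = 3 - 2040 = -2037$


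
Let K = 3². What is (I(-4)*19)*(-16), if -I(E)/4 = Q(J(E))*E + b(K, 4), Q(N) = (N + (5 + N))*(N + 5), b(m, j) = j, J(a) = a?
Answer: 19456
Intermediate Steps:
K = 9
Q(N) = (5 + N)*(5 + 2*N) (Q(N) = (5 + 2*N)*(5 + N) = (5 + N)*(5 + 2*N))
I(E) = -16 - 4*E*(25 + 2*E² + 15*E) (I(E) = -4*((25 + 2*E² + 15*E)*E + 4) = -4*(E*(25 + 2*E² + 15*E) + 4) = -4*(4 + E*(25 + 2*E² + 15*E)) = -16 - 4*E*(25 + 2*E² + 15*E))
(I(-4)*19)*(-16) = ((-16 - 4*(-4)*(25 + 2*(-4)² + 15*(-4)))*19)*(-16) = ((-16 - 4*(-4)*(25 + 2*16 - 60))*19)*(-16) = ((-16 - 4*(-4)*(25 + 32 - 60))*19)*(-16) = ((-16 - 4*(-4)*(-3))*19)*(-16) = ((-16 - 48)*19)*(-16) = -64*19*(-16) = -1216*(-16) = 19456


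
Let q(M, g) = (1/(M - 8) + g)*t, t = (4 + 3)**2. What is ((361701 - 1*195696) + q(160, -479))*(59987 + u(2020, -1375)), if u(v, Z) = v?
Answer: 1343395110519/152 ≈ 8.8381e+9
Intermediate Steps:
t = 49 (t = 7**2 = 49)
q(M, g) = 49*g + 49/(-8 + M) (q(M, g) = (1/(M - 8) + g)*49 = (1/(-8 + M) + g)*49 = (g + 1/(-8 + M))*49 = 49*g + 49/(-8 + M))
((361701 - 1*195696) + q(160, -479))*(59987 + u(2020, -1375)) = ((361701 - 1*195696) + 49*(1 - 8*(-479) + 160*(-479))/(-8 + 160))*(59987 + 2020) = ((361701 - 195696) + 49*(1 + 3832 - 76640)/152)*62007 = (166005 + 49*(1/152)*(-72807))*62007 = (166005 - 3567543/152)*62007 = (21665217/152)*62007 = 1343395110519/152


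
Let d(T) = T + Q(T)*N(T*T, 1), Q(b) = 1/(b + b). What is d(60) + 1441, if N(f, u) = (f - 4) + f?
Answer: 46829/30 ≈ 1561.0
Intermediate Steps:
Q(b) = 1/(2*b)
N(f, u) = -4 + 2*f (N(f, u) = (-4 + f) + f = -4 + 2*f)
d(T) = T + (-4 + 2*T²)/(2*T) (d(T) = T + (1/(2*T))*(-4 + 2*(T*T)) = T + (1/(2*T))*(-4 + 2*T²) = T + (-4 + 2*T²)/(2*T))
d(60) + 1441 = (-2/60 + 2*60) + 1441 = (-2*1/60 + 120) + 1441 = (-1/30 + 120) + 1441 = 3599/30 + 1441 = 46829/30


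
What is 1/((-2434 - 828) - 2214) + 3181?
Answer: 17419155/5476 ≈ 3181.0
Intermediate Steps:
1/((-2434 - 828) - 2214) + 3181 = 1/(-3262 - 2214) + 3181 = 1/(-5476) + 3181 = -1/5476 + 3181 = 17419155/5476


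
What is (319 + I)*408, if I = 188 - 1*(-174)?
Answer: 277848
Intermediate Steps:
I = 362 (I = 188 + 174 = 362)
(319 + I)*408 = (319 + 362)*408 = 681*408 = 277848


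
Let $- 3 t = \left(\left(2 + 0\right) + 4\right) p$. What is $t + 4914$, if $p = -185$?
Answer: $5284$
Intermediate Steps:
$t = 370$ ($t = - \frac{\left(\left(2 + 0\right) + 4\right) \left(-185\right)}{3} = - \frac{\left(2 + 4\right) \left(-185\right)}{3} = - \frac{6 \left(-185\right)}{3} = \left(- \frac{1}{3}\right) \left(-1110\right) = 370$)
$t + 4914 = 370 + 4914 = 5284$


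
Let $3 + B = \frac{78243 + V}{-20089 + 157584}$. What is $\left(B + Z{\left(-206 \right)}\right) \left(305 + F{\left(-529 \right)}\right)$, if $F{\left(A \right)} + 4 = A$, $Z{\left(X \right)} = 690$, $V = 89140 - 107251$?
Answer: $- \frac{21550376916}{137495} \approx -1.5674 \cdot 10^{5}$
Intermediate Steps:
$V = -18111$ ($V = 89140 - 107251 = -18111$)
$F{\left(A \right)} = -4 + A$
$B = - \frac{352353}{137495}$ ($B = -3 + \frac{78243 - 18111}{-20089 + 157584} = -3 + \frac{60132}{137495} = - \frac{352353}{137495} \approx -2.5627$)
$\left(B + Z{\left(-206 \right)}\right) \left(305 + F{\left(-529 \right)}\right) = \left(- \frac{352353}{137495} + 690\right) \left(305 - 533\right) = \frac{94519197 \left(305 - 533\right)}{137495} = \frac{94519197}{137495} \left(-228\right) = - \frac{21550376916}{137495}$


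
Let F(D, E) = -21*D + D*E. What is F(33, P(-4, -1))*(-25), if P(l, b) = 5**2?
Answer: -3300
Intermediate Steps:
P(l, b) = 25
F(33, P(-4, -1))*(-25) = (33*(-21 + 25))*(-25) = (33*4)*(-25) = 132*(-25) = -3300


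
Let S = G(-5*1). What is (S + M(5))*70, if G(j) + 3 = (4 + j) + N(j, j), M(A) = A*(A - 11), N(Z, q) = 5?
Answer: -2030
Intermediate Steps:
M(A) = A*(-11 + A)
G(j) = 6 + j (G(j) = -3 + ((4 + j) + 5) = -3 + (9 + j) = 6 + j)
S = 1 (S = 6 - 5*1 = 6 - 5 = 1)
(S + M(5))*70 = (1 + 5*(-11 + 5))*70 = (1 + 5*(-6))*70 = (1 - 30)*70 = -29*70 = -2030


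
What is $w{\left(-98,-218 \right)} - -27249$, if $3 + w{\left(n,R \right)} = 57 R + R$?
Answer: $14602$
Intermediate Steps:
$w{\left(n,R \right)} = -3 + 58 R$ ($w{\left(n,R \right)} = -3 + \left(57 R + R\right) = -3 + 58 R$)
$w{\left(-98,-218 \right)} - -27249 = \left(-3 + 58 \left(-218\right)\right) - -27249 = \left(-3 - 12644\right) + 27249 = -12647 + 27249 = 14602$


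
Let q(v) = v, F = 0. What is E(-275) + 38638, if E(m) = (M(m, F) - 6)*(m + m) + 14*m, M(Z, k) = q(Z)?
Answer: 189338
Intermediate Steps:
M(Z, k) = Z
E(m) = 14*m + 2*m*(-6 + m) (E(m) = (m - 6)*(m + m) + 14*m = (-6 + m)*(2*m) + 14*m = 2*m*(-6 + m) + 14*m = 14*m + 2*m*(-6 + m))
E(-275) + 38638 = 2*(-275)*(1 - 275) + 38638 = 2*(-275)*(-274) + 38638 = 150700 + 38638 = 189338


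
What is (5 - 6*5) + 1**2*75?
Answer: 50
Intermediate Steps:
(5 - 6*5) + 1**2*75 = (5 - 30) + 1*75 = -25 + 75 = 50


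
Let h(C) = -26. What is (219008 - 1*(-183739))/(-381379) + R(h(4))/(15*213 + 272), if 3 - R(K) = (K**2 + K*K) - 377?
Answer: -1767024237/1322240993 ≈ -1.3364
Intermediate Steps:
R(K) = 380 - 2*K**2 (R(K) = 3 - ((K**2 + K*K) - 377) = 3 - ((K**2 + K**2) - 377) = 3 - (2*K**2 - 377) = 3 - (-377 + 2*K**2) = 3 + (377 - 2*K**2) = 380 - 2*K**2)
(219008 - 1*(-183739))/(-381379) + R(h(4))/(15*213 + 272) = (219008 - 1*(-183739))/(-381379) + (380 - 2*(-26)**2)/(15*213 + 272) = (219008 + 183739)*(-1/381379) + (380 - 2*676)/(3195 + 272) = 402747*(-1/381379) + (380 - 1352)/3467 = -402747/381379 - 972*1/3467 = -402747/381379 - 972/3467 = -1767024237/1322240993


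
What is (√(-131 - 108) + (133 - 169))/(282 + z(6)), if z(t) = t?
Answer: -⅛ + I*√239/288 ≈ -0.125 + 0.053679*I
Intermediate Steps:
(√(-131 - 108) + (133 - 169))/(282 + z(6)) = (√(-131 - 108) + (133 - 169))/(282 + 6) = (√(-239) - 36)/288 = (I*√239 - 36)*(1/288) = (-36 + I*√239)*(1/288) = -⅛ + I*√239/288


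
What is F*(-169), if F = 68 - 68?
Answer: 0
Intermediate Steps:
F = 0
F*(-169) = 0*(-169) = 0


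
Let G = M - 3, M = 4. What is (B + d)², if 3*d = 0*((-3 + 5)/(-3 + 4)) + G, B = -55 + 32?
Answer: 4624/9 ≈ 513.78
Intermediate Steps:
G = 1 (G = 4 - 3 = 1)
B = -23
d = ⅓ (d = (0*((-3 + 5)/(-3 + 4)) + 1)/3 = (0*(2/1) + 1)/3 = (0*(2*1) + 1)/3 = (0*2 + 1)/3 = (0 + 1)/3 = (⅓)*1 = ⅓ ≈ 0.33333)
(B + d)² = (-23 + ⅓)² = (-68/3)² = 4624/9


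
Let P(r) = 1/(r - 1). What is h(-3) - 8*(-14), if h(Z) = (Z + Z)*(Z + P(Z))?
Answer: 263/2 ≈ 131.50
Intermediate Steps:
P(r) = 1/(-1 + r)
h(Z) = 2*Z*(Z + 1/(-1 + Z)) (h(Z) = (Z + Z)*(Z + 1/(-1 + Z)) = (2*Z)*(Z + 1/(-1 + Z)) = 2*Z*(Z + 1/(-1 + Z)))
h(-3) - 8*(-14) = 2*(-3)*(1 - 3*(-1 - 3))/(-1 - 3) - 8*(-14) = 2*(-3)*(1 - 3*(-4))/(-4) + 112 = 2*(-3)*(-1/4)*(1 + 12) + 112 = 2*(-3)*(-1/4)*13 + 112 = 39/2 + 112 = 263/2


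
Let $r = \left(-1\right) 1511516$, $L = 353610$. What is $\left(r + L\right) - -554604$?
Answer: $-603302$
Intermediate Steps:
$r = -1511516$
$\left(r + L\right) - -554604 = \left(-1511516 + 353610\right) - -554604 = -1157906 + 554604 = -603302$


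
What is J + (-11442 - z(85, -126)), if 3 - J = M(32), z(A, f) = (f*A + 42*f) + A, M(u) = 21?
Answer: 4457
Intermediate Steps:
z(A, f) = A + 42*f + A*f (z(A, f) = (A*f + 42*f) + A = (42*f + A*f) + A = A + 42*f + A*f)
J = -18 (J = 3 - 1*21 = 3 - 21 = -18)
J + (-11442 - z(85, -126)) = -18 + (-11442 - (85 + 42*(-126) + 85*(-126))) = -18 + (-11442 - (85 - 5292 - 10710)) = -18 + (-11442 - 1*(-15917)) = -18 + (-11442 + 15917) = -18 + 4475 = 4457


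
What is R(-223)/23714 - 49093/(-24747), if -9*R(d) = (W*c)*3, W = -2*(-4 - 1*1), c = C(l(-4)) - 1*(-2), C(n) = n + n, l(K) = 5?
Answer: 581600761/293425179 ≈ 1.9821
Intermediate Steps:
C(n) = 2*n
c = 12 (c = 2*5 - 1*(-2) = 10 + 2 = 12)
W = 10 (W = -2*(-4 - 1) = -2*(-5) = 10)
R(d) = -40 (R(d) = -10*12*3/9 = -40*3/3 = -1/9*360 = -40)
R(-223)/23714 - 49093/(-24747) = -40/23714 - 49093/(-24747) = -40*1/23714 - 49093*(-1/24747) = -20/11857 + 49093/24747 = 581600761/293425179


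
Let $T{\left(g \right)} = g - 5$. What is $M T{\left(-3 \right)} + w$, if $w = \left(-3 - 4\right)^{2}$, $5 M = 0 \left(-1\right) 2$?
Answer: $49$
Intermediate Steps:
$T{\left(g \right)} = -5 + g$
$M = 0$ ($M = \frac{0 \left(-1\right) 2}{5} = \frac{0 \cdot 2}{5} = \frac{1}{5} \cdot 0 = 0$)
$w = 49$ ($w = \left(-7\right)^{2} = 49$)
$M T{\left(-3 \right)} + w = 0 \left(-5 - 3\right) + 49 = 0 \left(-8\right) + 49 = 0 + 49 = 49$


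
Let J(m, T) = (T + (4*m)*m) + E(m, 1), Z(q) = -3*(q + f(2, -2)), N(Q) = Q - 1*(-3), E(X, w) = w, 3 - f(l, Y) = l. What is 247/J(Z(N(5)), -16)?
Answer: 247/2901 ≈ 0.085143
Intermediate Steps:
f(l, Y) = 3 - l
N(Q) = 3 + Q (N(Q) = Q + 3 = 3 + Q)
Z(q) = -3 - 3*q (Z(q) = -3*(q + (3 - 1*2)) = -3*(q + (3 - 2)) = -3*(q + 1) = -3*(1 + q) = -3 - 3*q)
J(m, T) = 1 + T + 4*m² (J(m, T) = (T + (4*m)*m) + 1 = (T + 4*m²) + 1 = 1 + T + 4*m²)
247/J(Z(N(5)), -16) = 247/(1 - 16 + 4*(-3 - 3*(3 + 5))²) = 247/(1 - 16 + 4*(-3 - 3*8)²) = 247/(1 - 16 + 4*(-3 - 24)²) = 247/(1 - 16 + 4*(-27)²) = 247/(1 - 16 + 4*729) = 247/(1 - 16 + 2916) = 247/2901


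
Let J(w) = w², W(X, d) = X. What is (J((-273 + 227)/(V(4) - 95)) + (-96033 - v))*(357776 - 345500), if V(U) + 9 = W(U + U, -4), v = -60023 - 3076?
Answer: -25874877787/64 ≈ -4.0430e+8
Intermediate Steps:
v = -63099
V(U) = -9 + 2*U (V(U) = -9 + (U + U) = -9 + 2*U)
(J((-273 + 227)/(V(4) - 95)) + (-96033 - v))*(357776 - 345500) = (((-273 + 227)/((-9 + 2*4) - 95))² + (-96033 - 1*(-63099)))*(357776 - 345500) = ((-46/((-9 + 8) - 95))² + (-96033 + 63099))*12276 = ((-46/(-1 - 95))² - 32934)*12276 = ((-46/(-96))² - 32934)*12276 = ((-46*(-1/96))² - 32934)*12276 = ((23/48)² - 32934)*12276 = (529/2304 - 32934)*12276 = -75879407/2304*12276 = -25874877787/64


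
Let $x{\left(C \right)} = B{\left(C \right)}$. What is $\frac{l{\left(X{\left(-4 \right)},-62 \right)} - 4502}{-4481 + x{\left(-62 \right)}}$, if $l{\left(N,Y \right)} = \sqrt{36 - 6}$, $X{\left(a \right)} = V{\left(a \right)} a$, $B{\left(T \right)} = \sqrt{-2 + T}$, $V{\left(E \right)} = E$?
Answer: $\frac{\left(4481 + 8 i\right) \left(4502 - \sqrt{30}\right)}{20079425} \approx 1.0035 + 0.0017915 i$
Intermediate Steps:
$X{\left(a \right)} = a^{2}$ ($X{\left(a \right)} = a a = a^{2}$)
$x{\left(C \right)} = \sqrt{-2 + C}$
$l{\left(N,Y \right)} = \sqrt{30}$
$\frac{l{\left(X{\left(-4 \right)},-62 \right)} - 4502}{-4481 + x{\left(-62 \right)}} = \frac{\sqrt{30} - 4502}{-4481 + \sqrt{-2 - 62}} = \frac{-4502 + \sqrt{30}}{-4481 + \sqrt{-64}} = \frac{-4502 + \sqrt{30}}{-4481 + 8 i} = \left(-4502 + \sqrt{30}\right) \frac{-4481 - 8 i}{20079425} = \frac{\left(-4502 + \sqrt{30}\right) \left(-4481 - 8 i\right)}{20079425}$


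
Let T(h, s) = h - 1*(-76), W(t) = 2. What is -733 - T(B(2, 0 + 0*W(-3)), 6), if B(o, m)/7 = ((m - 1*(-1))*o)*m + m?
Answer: -809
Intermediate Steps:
B(o, m) = 7*m + 7*m*o*(1 + m) (B(o, m) = 7*(((m - 1*(-1))*o)*m + m) = 7*(((m + 1)*o)*m + m) = 7*(((1 + m)*o)*m + m) = 7*((o*(1 + m))*m + m) = 7*(m*o*(1 + m) + m) = 7*(m + m*o*(1 + m)) = 7*m + 7*m*o*(1 + m))
T(h, s) = 76 + h (T(h, s) = h + 76 = 76 + h)
-733 - T(B(2, 0 + 0*W(-3)), 6) = -733 - (76 + 7*(0 + 0*2)*(1 + 2 + (0 + 0*2)*2)) = -733 - (76 + 7*(0 + 0)*(1 + 2 + (0 + 0)*2)) = -733 - (76 + 7*0*(1 + 2 + 0*2)) = -733 - (76 + 7*0*(1 + 2 + 0)) = -733 - (76 + 7*0*3) = -733 - (76 + 0) = -733 - 1*76 = -733 - 76 = -809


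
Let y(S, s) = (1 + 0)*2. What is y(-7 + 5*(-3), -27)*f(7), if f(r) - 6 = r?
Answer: 26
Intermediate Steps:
y(S, s) = 2 (y(S, s) = 1*2 = 2)
f(r) = 6 + r
y(-7 + 5*(-3), -27)*f(7) = 2*(6 + 7) = 2*13 = 26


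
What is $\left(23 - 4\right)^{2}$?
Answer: $361$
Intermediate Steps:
$\left(23 - 4\right)^{2} = 19^{2} = 361$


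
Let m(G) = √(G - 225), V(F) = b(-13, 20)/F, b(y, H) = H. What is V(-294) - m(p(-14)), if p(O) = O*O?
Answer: -10/147 - I*√29 ≈ -0.068027 - 5.3852*I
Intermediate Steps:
p(O) = O²
V(F) = 20/F
m(G) = √(-225 + G)
V(-294) - m(p(-14)) = 20/(-294) - √(-225 + (-14)²) = 20*(-1/294) - √(-225 + 196) = -10/147 - √(-29) = -10/147 - I*√29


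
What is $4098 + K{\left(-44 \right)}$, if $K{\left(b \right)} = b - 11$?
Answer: $4043$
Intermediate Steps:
$K{\left(b \right)} = -11 + b$
$4098 + K{\left(-44 \right)} = 4098 - 55 = 4043$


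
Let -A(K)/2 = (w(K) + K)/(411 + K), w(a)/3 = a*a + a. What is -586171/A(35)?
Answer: 130716133/3815 ≈ 34264.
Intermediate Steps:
w(a) = 3*a + 3*a**2 (w(a) = 3*(a*a + a) = 3*(a**2 + a) = 3*(a + a**2) = 3*a + 3*a**2)
A(K) = -2*(K + 3*K*(1 + K))/(411 + K) (A(K) = -2*(3*K*(1 + K) + K)/(411 + K) = -2*(K + 3*K*(1 + K))/(411 + K))
-586171/A(35) = -586171*(411 + 35)/(70*(-4 - 3*35)) = -586171*223/(35*(-4 - 105)) = -586171/(2*35*(1/446)*(-109)) = -586171/(-3815/223) = -586171*(-223/3815) = 130716133/3815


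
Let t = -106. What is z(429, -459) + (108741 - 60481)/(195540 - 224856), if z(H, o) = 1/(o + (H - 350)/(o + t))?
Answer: -3133970795/1901245206 ≈ -1.6484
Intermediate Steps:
z(H, o) = 1/(o + (-350 + H)/(-106 + o)) (z(H, o) = 1/(o + (H - 350)/(o - 106)) = 1/(o + (-350 + H)/(-106 + o)))
z(429, -459) + (108741 - 60481)/(195540 - 224856) = (-106 - 459)/(-350 + 429 + (-459)² - 106*(-459)) + (108741 - 60481)/(195540 - 224856) = -565/(-350 + 429 + 210681 + 48654) + 48260/(-29316) = -565/259414 + 48260*(-1/29316) = (1/259414)*(-565) - 12065/7329 = -565/259414 - 12065/7329 = -3133970795/1901245206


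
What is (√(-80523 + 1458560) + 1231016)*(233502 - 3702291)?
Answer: -4270134759624 - 3468789*√1378037 ≈ -4.2742e+12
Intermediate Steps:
(√(-80523 + 1458560) + 1231016)*(233502 - 3702291) = (√1378037 + 1231016)*(-3468789) = (1231016 + √1378037)*(-3468789) = -4270134759624 - 3468789*√1378037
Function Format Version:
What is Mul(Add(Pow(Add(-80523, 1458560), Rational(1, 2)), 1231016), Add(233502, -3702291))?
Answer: Add(-4270134759624, Mul(-3468789, Pow(1378037, Rational(1, 2)))) ≈ -4.2742e+12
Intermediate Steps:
Mul(Add(Pow(Add(-80523, 1458560), Rational(1, 2)), 1231016), Add(233502, -3702291)) = Mul(Add(Pow(1378037, Rational(1, 2)), 1231016), -3468789) = Mul(Add(1231016, Pow(1378037, Rational(1, 2))), -3468789) = Add(-4270134759624, Mul(-3468789, Pow(1378037, Rational(1, 2))))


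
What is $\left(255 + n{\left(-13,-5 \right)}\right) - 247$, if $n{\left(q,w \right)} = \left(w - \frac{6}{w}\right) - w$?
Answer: $\frac{46}{5} \approx 9.2$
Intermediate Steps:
$n{\left(q,w \right)} = - \frac{6}{w}$
$\left(255 + n{\left(-13,-5 \right)}\right) - 247 = \left(255 - \frac{6}{-5}\right) - 247 = \left(255 - - \frac{6}{5}\right) - 247 = \left(255 + \frac{6}{5}\right) - 247 = \frac{1281}{5} - 247 = \frac{46}{5}$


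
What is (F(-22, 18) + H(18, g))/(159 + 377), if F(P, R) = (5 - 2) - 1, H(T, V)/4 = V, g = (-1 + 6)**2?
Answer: 51/268 ≈ 0.19030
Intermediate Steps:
g = 25 (g = 5**2 = 25)
H(T, V) = 4*V
F(P, R) = 2 (F(P, R) = 3 - 1 = 2)
(F(-22, 18) + H(18, g))/(159 + 377) = (2 + 4*25)/(159 + 377) = (2 + 100)/536 = 102*(1/536) = 51/268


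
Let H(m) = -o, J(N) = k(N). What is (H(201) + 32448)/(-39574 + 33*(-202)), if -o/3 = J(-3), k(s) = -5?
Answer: -32433/46240 ≈ -0.70141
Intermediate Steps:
J(N) = -5
o = 15 (o = -3*(-5) = 15)
H(m) = -15 (H(m) = -1*15 = -15)
(H(201) + 32448)/(-39574 + 33*(-202)) = (-15 + 32448)/(-39574 + 33*(-202)) = 32433/(-39574 - 6666) = 32433/(-46240) = 32433*(-1/46240) = -32433/46240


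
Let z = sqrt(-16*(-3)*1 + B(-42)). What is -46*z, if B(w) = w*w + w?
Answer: -46*sqrt(1770) ≈ -1935.3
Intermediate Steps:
B(w) = w + w**2 (B(w) = w**2 + w = w + w**2)
z = sqrt(1770) (z = sqrt(-16*(-3)*1 - 42*(1 - 42)) = sqrt(48*1 - 42*(-41)) = sqrt(48 + 1722) = sqrt(1770) ≈ 42.071)
-46*z = -46*sqrt(1770)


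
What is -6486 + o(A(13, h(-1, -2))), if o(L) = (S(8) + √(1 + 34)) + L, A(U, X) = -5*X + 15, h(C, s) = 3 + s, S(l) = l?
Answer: -6468 + √35 ≈ -6462.1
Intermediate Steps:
A(U, X) = 15 - 5*X
o(L) = 8 + L + √35 (o(L) = (8 + √(1 + 34)) + L = (8 + √35) + L = 8 + L + √35)
-6486 + o(A(13, h(-1, -2))) = -6486 + (8 + (15 - 5*(3 - 2)) + √35) = -6486 + (8 + (15 - 5*1) + √35) = -6486 + (8 + (15 - 5) + √35) = -6486 + (8 + 10 + √35) = -6486 + (18 + √35) = -6468 + √35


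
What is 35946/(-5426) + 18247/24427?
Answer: -389522360/66270451 ≈ -5.8778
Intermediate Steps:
35946/(-5426) + 18247/24427 = 35946*(-1/5426) + 18247*(1/24427) = -17973/2713 + 18247/24427 = -389522360/66270451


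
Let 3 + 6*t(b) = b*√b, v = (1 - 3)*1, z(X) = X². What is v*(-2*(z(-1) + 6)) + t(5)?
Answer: 55/2 + 5*√5/6 ≈ 29.363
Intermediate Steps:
v = -2 (v = -2*1 = -2)
t(b) = -½ + b^(3/2)/6 (t(b) = -½ + (b*√b)/6 = -½ + b^(3/2)/6)
v*(-2*(z(-1) + 6)) + t(5) = -(-4)*((-1)² + 6) + (-½ + 5^(3/2)/6) = -(-4)*(1 + 6) + (-½ + (5*√5)/6) = -(-4)*7 + (-½ + 5*√5/6) = -2*(-14) + (-½ + 5*√5/6) = 28 + (-½ + 5*√5/6) = 55/2 + 5*√5/6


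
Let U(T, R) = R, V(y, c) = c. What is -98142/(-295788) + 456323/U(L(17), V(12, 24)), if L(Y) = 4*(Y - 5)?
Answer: 11248101911/591576 ≈ 19014.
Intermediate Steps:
L(Y) = -20 + 4*Y (L(Y) = 4*(-5 + Y) = -20 + 4*Y)
-98142/(-295788) + 456323/U(L(17), V(12, 24)) = -98142/(-295788) + 456323/24 = -98142*(-1/295788) + 456323*(1/24) = 16357/49298 + 456323/24 = 11248101911/591576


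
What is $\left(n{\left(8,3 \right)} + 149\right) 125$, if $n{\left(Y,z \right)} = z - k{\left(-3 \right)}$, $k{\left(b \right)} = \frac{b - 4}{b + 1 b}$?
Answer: $\frac{113125}{6} \approx 18854.0$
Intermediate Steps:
$k{\left(b \right)} = \frac{-4 + b}{2 b}$ ($k{\left(b \right)} = \frac{-4 + b}{b + b} = \frac{-4 + b}{2 b}$)
$n{\left(Y,z \right)} = - \frac{7}{6} + z$ ($n{\left(Y,z \right)} = z - \frac{-4 - 3}{2 \left(-3\right)} = z - \frac{1}{2} \left(- \frac{1}{3}\right) \left(-7\right) = z - \frac{7}{6} = - \frac{7}{6} + z$)
$\left(n{\left(8,3 \right)} + 149\right) 125 = \left(\left(- \frac{7}{6} + 3\right) + 149\right) 125 = \left(\frac{11}{6} + 149\right) 125 = \frac{905}{6} \cdot 125 = \frac{113125}{6}$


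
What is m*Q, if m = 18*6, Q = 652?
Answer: 70416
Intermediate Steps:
m = 108
m*Q = 108*652 = 70416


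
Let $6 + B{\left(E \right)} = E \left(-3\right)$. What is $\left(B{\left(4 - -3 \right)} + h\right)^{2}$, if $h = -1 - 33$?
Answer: $3721$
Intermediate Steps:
$B{\left(E \right)} = -6 - 3 E$ ($B{\left(E \right)} = -6 + E \left(-3\right) = -6 - 3 E$)
$h = -34$ ($h = -1 - 33 = -34$)
$\left(B{\left(4 - -3 \right)} + h\right)^{2} = \left(\left(-6 - 3 \left(4 - -3\right)\right) - 34\right)^{2} = \left(\left(-6 - 3 \left(4 + 3\right)\right) - 34\right)^{2} = \left(\left(-6 - 21\right) - 34\right)^{2} = \left(-27 - 34\right)^{2} = \left(-61\right)^{2} = 3721$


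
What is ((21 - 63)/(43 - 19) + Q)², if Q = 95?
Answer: 139129/16 ≈ 8695.6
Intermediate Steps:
((21 - 63)/(43 - 19) + Q)² = ((21 - 63)/(43 - 19) + 95)² = (-42/24 + 95)² = (-42*1/24 + 95)² = (-7/4 + 95)² = (373/4)² = 139129/16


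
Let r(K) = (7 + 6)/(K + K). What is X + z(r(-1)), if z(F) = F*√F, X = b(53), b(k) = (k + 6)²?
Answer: 3481 - 13*I*√26/4 ≈ 3481.0 - 16.572*I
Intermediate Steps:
b(k) = (6 + k)²
r(K) = 13/(2*K) (r(K) = 13/((2*K)) = 13*(1/(2*K)) = 13/(2*K))
X = 3481 (X = (6 + 53)² = 59² = 3481)
z(F) = F^(3/2)
X + z(r(-1)) = 3481 + ((13/2)/(-1))^(3/2) = 3481 + ((13/2)*(-1))^(3/2) = 3481 + (-13/2)^(3/2) = 3481 - 13*I*√26/4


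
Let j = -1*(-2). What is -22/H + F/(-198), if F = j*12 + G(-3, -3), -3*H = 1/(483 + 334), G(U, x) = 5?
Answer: 10676527/198 ≈ 53922.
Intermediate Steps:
j = 2
H = -1/2451 (H = -1/(3*(483 + 334)) = -⅓/817 = -⅓*1/817 = -1/2451 ≈ -0.00040800)
F = 29 (F = 2*12 + 5 = 24 + 5 = 29)
-22/H + F/(-198) = -22/(-1/2451) + 29/(-198) = -22*(-2451) + 29*(-1/198) = 53922 - 29/198 = 10676527/198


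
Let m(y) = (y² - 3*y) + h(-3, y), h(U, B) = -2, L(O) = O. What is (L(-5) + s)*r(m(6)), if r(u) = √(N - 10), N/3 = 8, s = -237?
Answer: -242*√14 ≈ -905.48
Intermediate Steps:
N = 24 (N = 3*8 = 24)
m(y) = -2 + y² - 3*y (m(y) = (y² - 3*y) - 2 = -2 + y² - 3*y)
r(u) = √14 (r(u) = √(24 - 10) = √14)
(L(-5) + s)*r(m(6)) = (-5 - 237)*√14 = -242*√14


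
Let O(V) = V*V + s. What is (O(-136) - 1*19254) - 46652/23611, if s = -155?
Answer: -21603495/23611 ≈ -914.98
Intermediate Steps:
O(V) = -155 + V² (O(V) = V*V - 155 = V² - 155 = -155 + V²)
(O(-136) - 1*19254) - 46652/23611 = ((-155 + (-136)²) - 1*19254) - 46652/23611 = ((-155 + 18496) - 19254) - 46652*1/23611 = (18341 - 19254) - 46652/23611 = -913 - 46652/23611 = -21603495/23611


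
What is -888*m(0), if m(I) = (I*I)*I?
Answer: 0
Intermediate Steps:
m(I) = I**3 (m(I) = I**2*I = I**3)
-888*m(0) = -888*0**3 = -888*0 = 0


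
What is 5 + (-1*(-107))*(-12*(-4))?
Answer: 5141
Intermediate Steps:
5 + (-1*(-107))*(-12*(-4)) = 5 + 107*48 = 5 + 5136 = 5141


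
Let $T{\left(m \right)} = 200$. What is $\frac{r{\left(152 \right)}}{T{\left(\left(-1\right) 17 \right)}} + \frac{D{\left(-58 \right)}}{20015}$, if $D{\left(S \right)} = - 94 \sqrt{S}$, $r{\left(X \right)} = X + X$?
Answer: $\frac{38}{25} - \frac{94 i \sqrt{58}}{20015} \approx 1.52 - 0.035767 i$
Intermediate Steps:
$r{\left(X \right)} = 2 X$
$\frac{r{\left(152 \right)}}{T{\left(\left(-1\right) 17 \right)}} + \frac{D{\left(-58 \right)}}{20015} = \frac{2 \cdot 152}{200} + \frac{\left(-94\right) \sqrt{-58}}{20015} = 304 \cdot \frac{1}{200} + - 94 i \sqrt{58} \cdot \frac{1}{20015} = \frac{38}{25} + - 94 i \sqrt{58} \cdot \frac{1}{20015} = \frac{38}{25} - \frac{94 i \sqrt{58}}{20015}$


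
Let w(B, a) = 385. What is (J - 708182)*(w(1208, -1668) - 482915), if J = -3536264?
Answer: 2048072528380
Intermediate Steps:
(J - 708182)*(w(1208, -1668) - 482915) = (-3536264 - 708182)*(385 - 482915) = -4244446*(-482530) = 2048072528380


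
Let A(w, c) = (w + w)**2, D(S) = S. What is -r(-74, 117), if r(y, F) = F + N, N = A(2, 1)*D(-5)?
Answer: -37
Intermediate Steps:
A(w, c) = 4*w**2 (A(w, c) = (2*w)**2 = 4*w**2)
N = -80 (N = (4*2**2)*(-5) = (4*4)*(-5) = 16*(-5) = -80)
r(y, F) = -80 + F (r(y, F) = F - 80 = -80 + F)
-r(-74, 117) = -(-80 + 117) = -1*37 = -37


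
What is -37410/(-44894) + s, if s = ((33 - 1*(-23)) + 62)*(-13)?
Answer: -34414993/22447 ≈ -1533.2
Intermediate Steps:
s = -1534 (s = ((33 + 23) + 62)*(-13) = (56 + 62)*(-13) = 118*(-13) = -1534)
-37410/(-44894) + s = -37410/(-44894) - 1534 = -37410*(-1/44894) - 1534 = 18705/22447 - 1534 = -34414993/22447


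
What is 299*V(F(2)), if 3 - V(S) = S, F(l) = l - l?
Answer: 897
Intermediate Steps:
F(l) = 0
V(S) = 3 - S
299*V(F(2)) = 299*(3 - 1*0) = 299*(3 + 0) = 299*3 = 897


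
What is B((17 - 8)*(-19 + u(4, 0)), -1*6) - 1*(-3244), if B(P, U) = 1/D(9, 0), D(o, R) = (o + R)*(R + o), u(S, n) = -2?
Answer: 262765/81 ≈ 3244.0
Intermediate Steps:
D(o, R) = (R + o)² (D(o, R) = (R + o)*(R + o) = (R + o)²)
B(P, U) = 1/81 (B(P, U) = 1/((0 + 9)²) = 1/(9²) = 1/81)
B((17 - 8)*(-19 + u(4, 0)), -1*6) - 1*(-3244) = 1/81 - 1*(-3244) = 1/81 + 3244 = 262765/81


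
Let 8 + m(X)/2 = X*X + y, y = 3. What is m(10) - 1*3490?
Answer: -3300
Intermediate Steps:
m(X) = -10 + 2*X**2 (m(X) = -16 + 2*(X*X + 3) = -16 + 2*(X**2 + 3) = -16 + 2*(3 + X**2) = -16 + (6 + 2*X**2) = -10 + 2*X**2)
m(10) - 1*3490 = (-10 + 2*10**2) - 1*3490 = (-10 + 2*100) - 3490 = (-10 + 200) - 3490 = 190 - 3490 = -3300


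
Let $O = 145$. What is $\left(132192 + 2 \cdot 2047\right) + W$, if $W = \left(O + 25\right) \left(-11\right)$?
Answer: $134416$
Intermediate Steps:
$W = -1870$ ($W = \left(145 + 25\right) \left(-11\right) = 170 \left(-11\right) = -1870$)
$\left(132192 + 2 \cdot 2047\right) + W = \left(132192 + 2 \cdot 2047\right) - 1870 = \left(132192 + 4094\right) - 1870 = 136286 - 1870 = 134416$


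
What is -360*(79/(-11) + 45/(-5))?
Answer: 64080/11 ≈ 5825.5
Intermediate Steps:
-360*(79/(-11) + 45/(-5)) = -360*(79*(-1/11) + 45*(-⅕)) = -360*(-79/11 - 9) = -360*(-178/11) = 64080/11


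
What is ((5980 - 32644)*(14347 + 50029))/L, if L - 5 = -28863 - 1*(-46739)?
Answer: -1716521664/17881 ≈ -95997.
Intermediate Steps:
L = 17881 (L = 5 + (-28863 - 1*(-46739)) = 5 + (-28863 + 46739) = 5 + 17876 = 17881)
((5980 - 32644)*(14347 + 50029))/L = ((5980 - 32644)*(14347 + 50029))/17881 = -26664*64376*(1/17881) = -1716521664*1/17881 = -1716521664/17881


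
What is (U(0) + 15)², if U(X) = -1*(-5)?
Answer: 400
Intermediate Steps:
U(X) = 5
(U(0) + 15)² = (5 + 15)² = 20² = 400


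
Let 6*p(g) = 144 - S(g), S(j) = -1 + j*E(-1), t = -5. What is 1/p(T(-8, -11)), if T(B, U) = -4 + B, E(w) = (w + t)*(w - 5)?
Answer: 6/577 ≈ 0.010399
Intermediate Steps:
E(w) = (-5 + w)² (E(w) = (w - 5)*(w - 5) = (-5 + w)*(-5 + w) = (-5 + w)²)
S(j) = -1 + 36*j (S(j) = -1 + j*(25 + (-1)² - 10*(-1)) = -1 + j*(25 + 1 + 10) = -1 + j*36 = -1 + 36*j)
p(g) = 145/6 - 6*g (p(g) = (144 - (-1 + 36*g))/6 = (144 + (1 - 36*g))/6 = (145 - 36*g)/6 = 145/6 - 6*g)
1/p(T(-8, -11)) = 1/(145/6 - 6*(-4 - 8)) = 1/(145/6 - 6*(-12)) = 1/(145/6 + 72) = 1/(577/6) = 6/577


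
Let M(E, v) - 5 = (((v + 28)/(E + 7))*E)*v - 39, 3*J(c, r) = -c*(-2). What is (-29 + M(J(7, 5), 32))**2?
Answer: 497025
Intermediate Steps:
J(c, r) = 2*c/3 (J(c, r) = (-c*(-2))/3 = (2*c)/3 = 2*c/3)
M(E, v) = -34 + E*v*(28 + v)/(7 + E) (M(E, v) = 5 + ((((v + 28)/(E + 7))*E)*v - 39) = 5 + ((((28 + v)/(7 + E))*E)*v - 39) = 5 + ((E*(28 + v)/(7 + E))*v - 39) = 5 + (E*v*(28 + v)/(7 + E) - 39) = 5 + (-39 + E*v*(28 + v)/(7 + E)) = -34 + E*v*(28 + v)/(7 + E))
(-29 + M(J(7, 5), 32))**2 = (-29 + (-238 - 68*7/3 + ((2/3)*7)*32**2 + 28*((2/3)*7)*32)/(7 + (2/3)*7))**2 = (-29 + (-238 - 34*14/3 + (14/3)*1024 + 28*(14/3)*32)/(7 + 14/3))**2 = (-29 + (-238 - 476/3 + 14336/3 + 12544/3)/(35/3))**2 = (-29 + (3/35)*(25690/3))**2 = (-29 + 734)**2 = 705**2 = 497025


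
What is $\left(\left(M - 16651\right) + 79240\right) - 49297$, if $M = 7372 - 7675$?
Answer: $12989$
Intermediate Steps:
$M = -303$ ($M = 7372 - 7675 = -303$)
$\left(\left(M - 16651\right) + 79240\right) - 49297 = \left(\left(-303 - 16651\right) + 79240\right) - 49297 = \left(-16954 + 79240\right) - 49297 = 62286 - 49297 = 12989$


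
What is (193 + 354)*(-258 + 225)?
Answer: -18051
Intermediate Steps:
(193 + 354)*(-258 + 225) = 547*(-33) = -18051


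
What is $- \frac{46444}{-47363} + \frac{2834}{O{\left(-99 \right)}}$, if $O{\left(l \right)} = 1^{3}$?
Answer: $\frac{134273186}{47363} \approx 2835.0$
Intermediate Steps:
$O{\left(l \right)} = 1$
$- \frac{46444}{-47363} + \frac{2834}{O{\left(-99 \right)}} = - \frac{46444}{-47363} + \frac{2834}{1} = \left(-46444\right) \left(- \frac{1}{47363}\right) + 2834 \cdot 1 = \frac{46444}{47363} + 2834 = \frac{134273186}{47363}$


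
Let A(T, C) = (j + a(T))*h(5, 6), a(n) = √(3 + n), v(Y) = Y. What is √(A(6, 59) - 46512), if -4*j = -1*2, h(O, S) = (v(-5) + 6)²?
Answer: I*√186034/2 ≈ 215.66*I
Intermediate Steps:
h(O, S) = 1 (h(O, S) = (-5 + 6)² = 1² = 1)
j = ½ (j = -(-1)*2/4 = -¼*(-2) = ½ ≈ 0.50000)
A(T, C) = ½ + √(3 + T) (A(T, C) = (½ + √(3 + T))*1 = ½ + √(3 + T))
√(A(6, 59) - 46512) = √((½ + √(3 + 6)) - 46512) = √((½ + √9) - 46512) = √((½ + 3) - 46512) = √(7/2 - 46512) = √(-93017/2) = I*√186034/2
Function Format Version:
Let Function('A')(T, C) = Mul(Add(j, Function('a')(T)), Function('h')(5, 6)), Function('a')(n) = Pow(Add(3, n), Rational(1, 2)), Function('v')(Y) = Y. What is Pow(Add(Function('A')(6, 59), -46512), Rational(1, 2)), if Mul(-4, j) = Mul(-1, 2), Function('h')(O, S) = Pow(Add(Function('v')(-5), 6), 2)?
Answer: Mul(Rational(1, 2), I, Pow(186034, Rational(1, 2))) ≈ Mul(215.66, I)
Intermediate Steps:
Function('h')(O, S) = 1 (Function('h')(O, S) = Pow(Add(-5, 6), 2) = Pow(1, 2) = 1)
j = Rational(1, 2) (j = Mul(Rational(-1, 4), Mul(-1, 2)) = Mul(Rational(-1, 4), -2) = Rational(1, 2) ≈ 0.50000)
Function('A')(T, C) = Add(Rational(1, 2), Pow(Add(3, T), Rational(1, 2))) (Function('A')(T, C) = Mul(Add(Rational(1, 2), Pow(Add(3, T), Rational(1, 2))), 1) = Add(Rational(1, 2), Pow(Add(3, T), Rational(1, 2))))
Pow(Add(Function('A')(6, 59), -46512), Rational(1, 2)) = Pow(Add(Add(Rational(1, 2), Pow(Add(3, 6), Rational(1, 2))), -46512), Rational(1, 2)) = Pow(Add(Add(Rational(1, 2), Pow(9, Rational(1, 2))), -46512), Rational(1, 2)) = Pow(Add(Add(Rational(1, 2), 3), -46512), Rational(1, 2)) = Pow(Add(Rational(7, 2), -46512), Rational(1, 2)) = Pow(Rational(-93017, 2), Rational(1, 2)) = Mul(Rational(1, 2), I, Pow(186034, Rational(1, 2)))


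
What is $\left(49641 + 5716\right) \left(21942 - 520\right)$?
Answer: $1185857654$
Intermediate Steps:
$\left(49641 + 5716\right) \left(21942 - 520\right) = 55357 \left(21942 - 520\right) = 55357 \cdot 21422 = 1185857654$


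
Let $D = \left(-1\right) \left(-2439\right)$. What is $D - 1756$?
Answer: $683$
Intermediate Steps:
$D = 2439$
$D - 1756 = 2439 - 1756 = 683$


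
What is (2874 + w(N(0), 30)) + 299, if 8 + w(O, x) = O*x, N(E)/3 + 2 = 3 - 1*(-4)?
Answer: 3615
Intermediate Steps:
N(E) = 15 (N(E) = -6 + 3*(3 - 1*(-4)) = -6 + 3*(3 + 4) = -6 + 3*7 = -6 + 21 = 15)
w(O, x) = -8 + O*x
(2874 + w(N(0), 30)) + 299 = (2874 + (-8 + 15*30)) + 299 = (2874 + (-8 + 450)) + 299 = (2874 + 442) + 299 = 3316 + 299 = 3615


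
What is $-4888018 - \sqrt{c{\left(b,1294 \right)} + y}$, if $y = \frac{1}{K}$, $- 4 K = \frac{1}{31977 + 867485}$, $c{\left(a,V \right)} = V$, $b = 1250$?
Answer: $-4888018 - i \sqrt{3596554} \approx -4.888 \cdot 10^{6} - 1896.5 i$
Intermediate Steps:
$K = - \frac{1}{3597848}$ ($K = - \frac{1}{4 \left(31977 + 867485\right)} = - \frac{1}{4 \cdot 899462} = \left(- \frac{1}{4}\right) \frac{1}{899462} = - \frac{1}{3597848} \approx -2.7794 \cdot 10^{-7}$)
$y = -3597848$ ($y = \frac{1}{- \frac{1}{3597848}} = -3597848$)
$-4888018 - \sqrt{c{\left(b,1294 \right)} + y} = -4888018 - \sqrt{1294 - 3597848} = -4888018 - \sqrt{-3596554} = -4888018 - i \sqrt{3596554}$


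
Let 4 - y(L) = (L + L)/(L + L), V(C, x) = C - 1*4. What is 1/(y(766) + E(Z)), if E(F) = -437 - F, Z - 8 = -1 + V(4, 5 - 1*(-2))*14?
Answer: -1/441 ≈ -0.0022676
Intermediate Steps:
V(C, x) = -4 + C (V(C, x) = C - 4 = -4 + C)
y(L) = 3 (y(L) = 4 - (L + L)/(L + L) = 4 - 2*L/(2*L) = 4 - 2*L*1/(2*L) = 4 - 1*1 = 4 - 1 = 3)
Z = 7 (Z = 8 + (-1 + (-4 + 4)*14) = 8 + (-1 + 0*14) = 8 + (-1 + 0) = 8 - 1 = 7)
1/(y(766) + E(Z)) = 1/(3 + (-437 - 1*7)) = 1/(3 + (-437 - 7)) = 1/(3 - 444) = 1/(-441) = -1/441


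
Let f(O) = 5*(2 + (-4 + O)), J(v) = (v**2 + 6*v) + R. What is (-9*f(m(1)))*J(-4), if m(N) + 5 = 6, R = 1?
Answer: -315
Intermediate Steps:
J(v) = 1 + v**2 + 6*v (J(v) = (v**2 + 6*v) + 1 = 1 + v**2 + 6*v)
m(N) = 1 (m(N) = -5 + 6 = 1)
f(O) = -10 + 5*O (f(O) = 5*(-2 + O) = -10 + 5*O)
(-9*f(m(1)))*J(-4) = (-9*(-10 + 5*1))*(1 + (-4)**2 + 6*(-4)) = (-9*(-10 + 5))*(1 + 16 - 24) = -9*(-5)*(-7) = 45*(-7) = -315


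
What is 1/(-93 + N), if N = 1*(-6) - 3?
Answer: -1/102 ≈ -0.0098039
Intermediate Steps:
N = -9 (N = -6 - 3 = -9)
1/(-93 + N) = 1/(-93 - 9) = 1/(-102) = -1/102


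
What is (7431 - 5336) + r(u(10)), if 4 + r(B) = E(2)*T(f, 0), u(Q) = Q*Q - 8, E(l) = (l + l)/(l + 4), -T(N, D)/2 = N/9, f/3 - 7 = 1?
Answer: 18787/9 ≈ 2087.4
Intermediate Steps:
f = 24 (f = 21 + 3*1 = 21 + 3 = 24)
T(N, D) = -2*N/9
E(l) = 2*l/(4 + l) (E(l) = (2*l)/(4 + l) = 2*l/(4 + l))
u(Q) = -8 + Q² (u(Q) = Q² - 8 = -8 + Q²)
r(B) = -68/9 (r(B) = -4 + (2*2/(4 + 2))*(-2/9*24) = -4 + (2*2/6)*(-16/3) = -4 + (2*2*(⅙))*(-16/3) = -4 + (⅔)*(-16/3) = -4 - 32/9 = -68/9)
(7431 - 5336) + r(u(10)) = (7431 - 5336) - 68/9 = 2095 - 68/9 = 18787/9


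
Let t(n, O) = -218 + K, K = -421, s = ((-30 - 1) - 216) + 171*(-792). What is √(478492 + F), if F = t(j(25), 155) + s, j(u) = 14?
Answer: √342174 ≈ 584.96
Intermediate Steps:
s = -135679 (s = (-31 - 216) - 135432 = -247 - 135432 = -135679)
t(n, O) = -639 (t(n, O) = -218 - 421 = -639)
F = -136318 (F = -639 - 135679 = -136318)
√(478492 + F) = √(478492 - 136318) = √342174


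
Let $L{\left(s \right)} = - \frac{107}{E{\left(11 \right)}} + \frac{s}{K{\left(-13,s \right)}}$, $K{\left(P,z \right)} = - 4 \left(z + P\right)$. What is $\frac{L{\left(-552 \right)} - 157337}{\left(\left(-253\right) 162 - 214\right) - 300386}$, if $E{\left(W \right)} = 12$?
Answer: $\frac{1066806971}{2315953080} \approx 0.46063$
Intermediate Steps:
$K{\left(P,z \right)} = - 4 P - 4 z$ ($K{\left(P,z \right)} = - 4 \left(P + z\right) = - 4 P - 4 z$)
$L{\left(s \right)} = - \frac{107}{12} + \frac{s}{52 - 4 s}$ ($L{\left(s \right)} = - \frac{107}{12} + \frac{s}{\left(-4\right) \left(-13\right) - 4 s} = \left(-107\right) \frac{1}{12} + \frac{s}{52 - 4 s} = - \frac{107}{12} + \frac{s}{52 - 4 s}$)
$\frac{L{\left(-552 \right)} - 157337}{\left(\left(-253\right) 162 - 214\right) - 300386} = \frac{\frac{1391 - -60720}{12 \left(-13 - 552\right)} - 157337}{\left(\left(-253\right) 162 - 214\right) - 300386} = \frac{\frac{1391 + 60720}{12 \left(-565\right)} - 157337}{\left(-40986 - 214\right) - 300386} = \frac{\frac{1}{12} \left(- \frac{1}{565}\right) 62111 - 157337}{-41200 - 300386} = \frac{- \frac{62111}{6780} - 157337}{-341586} = \left(- \frac{1066806971}{6780}\right) \left(- \frac{1}{341586}\right) = \frac{1066806971}{2315953080}$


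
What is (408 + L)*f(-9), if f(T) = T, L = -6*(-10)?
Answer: -4212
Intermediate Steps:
L = 60
(408 + L)*f(-9) = (408 + 60)*(-9) = 468*(-9) = -4212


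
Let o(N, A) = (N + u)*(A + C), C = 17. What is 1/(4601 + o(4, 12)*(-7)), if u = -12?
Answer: 1/6225 ≈ 0.00016064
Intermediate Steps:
o(N, A) = (-12 + N)*(17 + A) (o(N, A) = (N - 12)*(A + 17) = (-12 + N)*(17 + A))
1/(4601 + o(4, 12)*(-7)) = 1/(4601 + (-204 - 12*12 + 17*4 + 12*4)*(-7)) = 1/(4601 + (-204 - 144 + 68 + 48)*(-7)) = 1/(4601 - 232*(-7)) = 1/(4601 + 1624) = 1/6225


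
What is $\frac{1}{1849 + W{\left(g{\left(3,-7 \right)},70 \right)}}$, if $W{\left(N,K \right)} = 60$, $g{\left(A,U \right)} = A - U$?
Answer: $\frac{1}{1909} \approx 0.00052383$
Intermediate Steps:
$\frac{1}{1849 + W{\left(g{\left(3,-7 \right)},70 \right)}} = \frac{1}{1849 + 60} = \frac{1}{1909}$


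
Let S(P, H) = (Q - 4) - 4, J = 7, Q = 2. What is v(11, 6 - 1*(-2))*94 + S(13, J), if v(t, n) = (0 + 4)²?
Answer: 1498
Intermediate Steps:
v(t, n) = 16 (v(t, n) = 4² = 16)
S(P, H) = -6 (S(P, H) = (2 - 4) - 4 = -2 - 4 = -6)
v(11, 6 - 1*(-2))*94 + S(13, J) = 16*94 - 6 = 1504 - 6 = 1498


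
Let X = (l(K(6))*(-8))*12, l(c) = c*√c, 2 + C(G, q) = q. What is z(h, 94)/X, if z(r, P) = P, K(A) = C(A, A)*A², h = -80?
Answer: -47/82944 ≈ -0.00056665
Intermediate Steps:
C(G, q) = -2 + q
K(A) = A²*(-2 + A) (K(A) = (-2 + A)*A² = A²*(-2 + A))
l(c) = c^(3/2)
X = -165888 (X = ((6²*(-2 + 6))^(3/2)*(-8))*12 = ((36*4)^(3/2)*(-8))*12 = (144^(3/2)*(-8))*12 = (1728*(-8))*12 = -13824*12 = -165888)
z(h, 94)/X = 94/(-165888) = 94*(-1/165888) = -47/82944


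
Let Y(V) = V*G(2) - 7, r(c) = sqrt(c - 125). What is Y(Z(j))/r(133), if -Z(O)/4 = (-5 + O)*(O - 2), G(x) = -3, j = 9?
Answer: 329*sqrt(2)/4 ≈ 116.32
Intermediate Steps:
r(c) = sqrt(-125 + c)
Z(O) = -4*(-5 + O)*(-2 + O) (Z(O) = -4*(-5 + O)*(O - 2) = -4*(-5 + O)*(-2 + O))
Y(V) = -7 - 3*V (Y(V) = V*(-3) - 7 = -3*V - 7 = -7 - 3*V)
Y(Z(j))/r(133) = (-7 - 3*(-40 - 4*9**2 + 28*9))/(sqrt(-125 + 133)) = (-7 - 3*(-40 - 4*81 + 252))/(sqrt(8)) = (-7 - 3*(-40 - 324 + 252))/((2*sqrt(2))) = (-7 - 3*(-112))*(sqrt(2)/4) = (-7 + 336)*(sqrt(2)/4) = 329*(sqrt(2)/4) = 329*sqrt(2)/4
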